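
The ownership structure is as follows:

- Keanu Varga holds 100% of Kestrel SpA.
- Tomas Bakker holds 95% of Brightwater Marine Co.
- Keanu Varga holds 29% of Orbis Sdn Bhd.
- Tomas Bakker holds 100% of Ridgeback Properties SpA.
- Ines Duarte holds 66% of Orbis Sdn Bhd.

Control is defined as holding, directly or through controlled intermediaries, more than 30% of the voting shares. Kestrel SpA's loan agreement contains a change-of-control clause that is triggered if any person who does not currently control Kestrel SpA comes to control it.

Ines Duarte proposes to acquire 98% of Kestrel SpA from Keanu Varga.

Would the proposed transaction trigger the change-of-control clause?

The purchase adds only to Ines's holdings (Keanu's stake shrinks), so Ines is the only person who could newly come to control Kestrel.
Ines holds 66% of Orbis, so Ines controls Orbis.
Neither Ines nor any entity Ines controls holds any voting interest in Kestrel.
So before the transaction, Ines does not control Kestrel.
After the purchase, Ines holds 98% of Kestrel directly, and Keanu's stake falls to 2%.
Ines holds 98% of Kestrel, so Ines controls Kestrel.
Ines did not control Kestrel before and does after, so the clause is triggered.

Yes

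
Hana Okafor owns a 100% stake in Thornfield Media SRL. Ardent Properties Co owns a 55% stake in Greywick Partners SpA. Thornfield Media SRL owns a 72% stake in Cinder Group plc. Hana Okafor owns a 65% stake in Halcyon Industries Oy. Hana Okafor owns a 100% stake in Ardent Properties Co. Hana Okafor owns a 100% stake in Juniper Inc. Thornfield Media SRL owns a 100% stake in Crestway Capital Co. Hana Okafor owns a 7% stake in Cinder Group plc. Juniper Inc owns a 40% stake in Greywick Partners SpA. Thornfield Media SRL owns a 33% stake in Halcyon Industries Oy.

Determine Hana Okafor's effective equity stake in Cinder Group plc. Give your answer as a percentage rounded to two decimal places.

Hana reaches Cinder along 2 paths.
Direct stake: 7% = 7%.
Via Thornfield: 100% × 72% = 72%.
Total: 7% + 72% = 79%.
Rounded: 79.00%.

79.00%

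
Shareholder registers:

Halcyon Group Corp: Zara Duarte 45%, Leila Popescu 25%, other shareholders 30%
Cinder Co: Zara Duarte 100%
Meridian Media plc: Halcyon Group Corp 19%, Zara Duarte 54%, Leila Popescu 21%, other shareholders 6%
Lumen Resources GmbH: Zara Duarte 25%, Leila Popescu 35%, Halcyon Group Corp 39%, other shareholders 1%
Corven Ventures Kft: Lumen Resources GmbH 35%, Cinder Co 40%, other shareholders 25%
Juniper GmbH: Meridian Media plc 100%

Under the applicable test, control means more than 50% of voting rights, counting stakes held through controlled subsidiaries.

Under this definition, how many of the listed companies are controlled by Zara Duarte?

3

Zara holds 100% of Cinder, so Zara controls Cinder.
Zara holds 54% of Meridian, so Zara controls Meridian.
Meridian holds 100% of Juniper, so Zara controls Juniper.
No other company's threshold is met.
Zara controls 3 companies.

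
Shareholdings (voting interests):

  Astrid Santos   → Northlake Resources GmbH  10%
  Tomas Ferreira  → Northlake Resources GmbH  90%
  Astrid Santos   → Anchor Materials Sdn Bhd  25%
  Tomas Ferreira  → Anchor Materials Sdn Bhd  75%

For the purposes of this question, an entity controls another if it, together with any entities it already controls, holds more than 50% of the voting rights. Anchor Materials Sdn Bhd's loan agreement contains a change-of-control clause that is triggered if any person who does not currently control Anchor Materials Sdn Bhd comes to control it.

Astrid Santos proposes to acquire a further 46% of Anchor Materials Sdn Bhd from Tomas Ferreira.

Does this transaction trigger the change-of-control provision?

The purchase adds only to Astrid's holdings (Tomas's stake shrinks), so Astrid is the only person who could newly come to control Anchor.
Astrid's largest direct stake is 25% in Anchor, which does not meet the threshold, so Astrid controls no company.
In Anchor, Astrid's side holds only 25%, not > 50%.
So before the transaction, Astrid does not control Anchor.
After the purchase, Astrid's direct stake in Anchor rises to 25% + 46% = 71%, and Tomas's stake falls to 29%.
Astrid holds 71% of Anchor, so Astrid controls Anchor.
Astrid did not control Anchor before and does after, so the clause is triggered.

Yes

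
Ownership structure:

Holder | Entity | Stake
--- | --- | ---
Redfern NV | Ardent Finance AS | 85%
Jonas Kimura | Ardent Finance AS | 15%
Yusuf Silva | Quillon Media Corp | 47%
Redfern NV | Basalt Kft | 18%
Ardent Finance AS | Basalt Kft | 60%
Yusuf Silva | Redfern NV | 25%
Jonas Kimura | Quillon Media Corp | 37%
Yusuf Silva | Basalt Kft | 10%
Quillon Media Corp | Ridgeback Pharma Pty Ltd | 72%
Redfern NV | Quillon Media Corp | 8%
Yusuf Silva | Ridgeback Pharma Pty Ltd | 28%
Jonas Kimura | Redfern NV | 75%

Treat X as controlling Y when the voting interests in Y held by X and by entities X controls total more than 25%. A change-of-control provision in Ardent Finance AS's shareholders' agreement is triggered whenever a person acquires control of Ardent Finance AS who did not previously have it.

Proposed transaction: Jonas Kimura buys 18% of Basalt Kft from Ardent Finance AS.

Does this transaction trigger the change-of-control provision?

No

The purchase adds only to Jonas's holdings (Ardent's stake shrinks), so Jonas is the only person who could newly come to control Ardent.
Jonas holds 75% of Redfern, so Jonas controls Redfern.
Redfern and Jonas together hold 85% + 15% = 100% of Ardent, so Jonas controls Ardent.
So Jonas already controls Ardent before the transaction.
After the purchase, Jonas holds 18% of Basalt directly, and Ardent's stake falls to 42%.
Jonas controlled Ardent already, so this is not a new person acquiring control; every other person's position is unchanged or reduced.
No new person acquires control, so the clause is not triggered.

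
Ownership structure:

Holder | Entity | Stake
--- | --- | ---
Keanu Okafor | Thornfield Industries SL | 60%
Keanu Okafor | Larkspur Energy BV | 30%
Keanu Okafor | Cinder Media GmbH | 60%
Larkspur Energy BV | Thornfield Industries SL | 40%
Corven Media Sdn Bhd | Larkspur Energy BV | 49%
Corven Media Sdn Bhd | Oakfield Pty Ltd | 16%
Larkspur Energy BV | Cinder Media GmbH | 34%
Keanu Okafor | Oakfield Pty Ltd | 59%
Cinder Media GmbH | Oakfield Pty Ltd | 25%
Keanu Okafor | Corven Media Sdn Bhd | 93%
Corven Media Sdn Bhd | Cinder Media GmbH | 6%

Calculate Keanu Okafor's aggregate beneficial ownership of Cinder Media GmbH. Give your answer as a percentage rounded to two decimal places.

Keanu reaches Cinder along 4 paths.
Via Corven: 93% × 6% = 5.58%.
Direct stake: 60% = 60%.
Via Corven → Larkspur: 93% × 49% × 34% = 15.4938%.
Via Larkspur: 30% × 34% = 10.2%.
Total: 5.58% + 60% + 15.4938% + 10.2% = 91.2738%.
Rounded: 91.27%.

91.27%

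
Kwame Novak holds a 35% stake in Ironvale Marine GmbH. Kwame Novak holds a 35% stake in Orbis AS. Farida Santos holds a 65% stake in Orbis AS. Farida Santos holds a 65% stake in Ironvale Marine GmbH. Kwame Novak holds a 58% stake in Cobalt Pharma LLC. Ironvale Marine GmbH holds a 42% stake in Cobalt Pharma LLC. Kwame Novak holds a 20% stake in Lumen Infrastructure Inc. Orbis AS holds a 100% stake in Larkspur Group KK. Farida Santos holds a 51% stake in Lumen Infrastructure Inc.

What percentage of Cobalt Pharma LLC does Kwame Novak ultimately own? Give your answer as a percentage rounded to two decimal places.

72.70%

Kwame reaches Cobalt along 2 paths.
Via Ironvale: 35% × 42% = 14.7%.
Direct stake: 58% = 58%.
Total: 14.7% + 58% = 72.7%.
Rounded: 72.70%.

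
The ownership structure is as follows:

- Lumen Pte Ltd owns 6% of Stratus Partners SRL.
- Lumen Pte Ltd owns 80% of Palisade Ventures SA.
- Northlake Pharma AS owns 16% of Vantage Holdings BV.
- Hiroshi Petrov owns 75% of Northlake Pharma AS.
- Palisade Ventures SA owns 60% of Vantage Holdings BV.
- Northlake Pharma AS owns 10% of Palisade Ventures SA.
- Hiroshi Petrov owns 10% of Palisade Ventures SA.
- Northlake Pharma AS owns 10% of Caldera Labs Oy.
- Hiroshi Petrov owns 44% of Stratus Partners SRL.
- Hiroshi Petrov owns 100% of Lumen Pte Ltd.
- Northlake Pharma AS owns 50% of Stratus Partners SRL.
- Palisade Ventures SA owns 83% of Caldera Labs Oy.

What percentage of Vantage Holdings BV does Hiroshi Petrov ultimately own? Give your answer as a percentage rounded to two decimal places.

70.50%

Hiroshi reaches Vantage along 4 paths.
Via Northlake: 75% × 16% = 12%.
Via Lumen → Palisade: 100% × 80% × 60% = 48%.
Via Northlake → Palisade: 75% × 10% × 60% = 4.5%.
Via Palisade: 10% × 60% = 6%.
Total: 12% + 48% + 4.5% + 6% = 70.5%.
Rounded: 70.50%.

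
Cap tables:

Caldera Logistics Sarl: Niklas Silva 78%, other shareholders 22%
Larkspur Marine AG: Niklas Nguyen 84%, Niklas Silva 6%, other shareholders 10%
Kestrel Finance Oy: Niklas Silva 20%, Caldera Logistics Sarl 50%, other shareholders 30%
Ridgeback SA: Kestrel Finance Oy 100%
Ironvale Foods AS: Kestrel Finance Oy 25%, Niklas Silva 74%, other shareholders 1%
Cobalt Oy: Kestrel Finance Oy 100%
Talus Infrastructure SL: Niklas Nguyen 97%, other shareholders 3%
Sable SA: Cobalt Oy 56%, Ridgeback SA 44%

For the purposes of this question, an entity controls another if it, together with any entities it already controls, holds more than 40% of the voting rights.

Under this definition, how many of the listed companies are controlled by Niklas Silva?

Niklas Silva holds 78% of Caldera, so Niklas Silva controls Caldera.
Niklas Silva and Caldera together hold 20% + 50% = 70% of Kestrel, so Niklas Silva controls Kestrel.
Kestrel holds 100% of Ridgeback, so Niklas Silva controls Ridgeback.
Kestrel and Niklas Silva together hold 25% + 74% = 99% of Ironvale, so Niklas Silva controls Ironvale.
Kestrel holds 100% of Cobalt, so Niklas Silva controls Cobalt.
Cobalt and Ridgeback together hold 56% + 44% = 100% of Sable, so Niklas Silva controls Sable.
No other company's threshold is met.
Niklas Silva controls 6 companies.

6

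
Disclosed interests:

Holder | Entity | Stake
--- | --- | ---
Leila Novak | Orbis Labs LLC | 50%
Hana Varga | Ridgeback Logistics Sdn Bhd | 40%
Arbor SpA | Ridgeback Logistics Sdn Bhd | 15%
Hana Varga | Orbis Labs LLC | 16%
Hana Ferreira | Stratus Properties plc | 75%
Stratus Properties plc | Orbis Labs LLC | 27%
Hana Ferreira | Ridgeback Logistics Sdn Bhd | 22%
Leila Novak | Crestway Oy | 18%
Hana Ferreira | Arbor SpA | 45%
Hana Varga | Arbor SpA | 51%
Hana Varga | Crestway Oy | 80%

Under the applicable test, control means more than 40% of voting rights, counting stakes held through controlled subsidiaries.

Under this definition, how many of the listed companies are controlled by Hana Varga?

3

Hana Varga holds 51% of Arbor, so Hana Varga controls Arbor.
Hana Varga holds 80% of Crestway, so Hana Varga controls Crestway.
Arbor and Hana Varga together hold 15% + 40% = 55% of Ridgeback, so Hana Varga controls Ridgeback.
No other company's threshold is met.
Hana Varga controls 3 companies.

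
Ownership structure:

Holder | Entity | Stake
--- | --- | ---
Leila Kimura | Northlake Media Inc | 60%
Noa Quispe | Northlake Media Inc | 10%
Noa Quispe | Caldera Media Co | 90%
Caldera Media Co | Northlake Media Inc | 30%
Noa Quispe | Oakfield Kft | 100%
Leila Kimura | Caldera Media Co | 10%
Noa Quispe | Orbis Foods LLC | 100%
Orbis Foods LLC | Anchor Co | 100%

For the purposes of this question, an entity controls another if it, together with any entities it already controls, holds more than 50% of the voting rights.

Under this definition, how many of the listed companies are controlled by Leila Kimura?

1

Leila holds 60% of Northlake, so Leila controls Northlake.
No other company's threshold is met.
Leila controls 1 company.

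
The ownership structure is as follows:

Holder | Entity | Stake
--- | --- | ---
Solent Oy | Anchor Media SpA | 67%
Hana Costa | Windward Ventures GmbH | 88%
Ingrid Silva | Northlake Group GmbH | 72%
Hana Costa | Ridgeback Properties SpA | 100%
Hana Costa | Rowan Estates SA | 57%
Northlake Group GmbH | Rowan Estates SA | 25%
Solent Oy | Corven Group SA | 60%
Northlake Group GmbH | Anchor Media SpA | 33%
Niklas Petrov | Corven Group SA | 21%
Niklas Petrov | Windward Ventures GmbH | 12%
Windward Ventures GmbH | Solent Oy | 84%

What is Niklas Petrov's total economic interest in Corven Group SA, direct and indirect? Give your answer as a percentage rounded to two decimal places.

Niklas reaches Corven along 2 paths.
Via Windward → Solent: 12% × 84% × 60% = 6.048%.
Direct stake: 21% = 21%.
Total: 6.048% + 21% = 27.048%.
Rounded: 27.05%.

27.05%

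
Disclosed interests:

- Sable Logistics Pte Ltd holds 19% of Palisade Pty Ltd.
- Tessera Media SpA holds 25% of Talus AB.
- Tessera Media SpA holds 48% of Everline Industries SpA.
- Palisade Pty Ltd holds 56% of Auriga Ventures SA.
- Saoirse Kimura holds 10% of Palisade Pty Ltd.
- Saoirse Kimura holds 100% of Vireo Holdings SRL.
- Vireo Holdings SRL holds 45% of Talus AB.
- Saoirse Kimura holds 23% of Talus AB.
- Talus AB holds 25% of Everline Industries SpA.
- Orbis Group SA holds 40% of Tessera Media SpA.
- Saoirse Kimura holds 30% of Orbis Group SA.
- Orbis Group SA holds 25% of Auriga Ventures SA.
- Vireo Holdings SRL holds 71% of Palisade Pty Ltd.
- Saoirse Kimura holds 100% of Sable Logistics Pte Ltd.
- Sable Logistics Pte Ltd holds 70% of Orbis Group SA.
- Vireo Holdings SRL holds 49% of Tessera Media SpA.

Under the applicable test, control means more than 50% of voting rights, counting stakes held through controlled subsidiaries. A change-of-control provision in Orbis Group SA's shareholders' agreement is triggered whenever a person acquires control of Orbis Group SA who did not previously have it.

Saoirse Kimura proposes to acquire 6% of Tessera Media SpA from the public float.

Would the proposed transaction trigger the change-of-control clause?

The purchase changes only Saoirse's holdings, so Saoirse is the only person who could newly come to control Orbis.
Saoirse holds 100% of Sable, so Saoirse controls Sable.
Sable and Saoirse together hold 70% + 30% = 100% of Orbis, so Saoirse controls Orbis.
So Saoirse already controls Orbis before the transaction.
After the purchase, Saoirse holds 6% of Tessera directly.
Saoirse controlled Orbis already, so this is not a new person acquiring control; every other person's position is unchanged or reduced.
No new person acquires control, so the clause is not triggered.

No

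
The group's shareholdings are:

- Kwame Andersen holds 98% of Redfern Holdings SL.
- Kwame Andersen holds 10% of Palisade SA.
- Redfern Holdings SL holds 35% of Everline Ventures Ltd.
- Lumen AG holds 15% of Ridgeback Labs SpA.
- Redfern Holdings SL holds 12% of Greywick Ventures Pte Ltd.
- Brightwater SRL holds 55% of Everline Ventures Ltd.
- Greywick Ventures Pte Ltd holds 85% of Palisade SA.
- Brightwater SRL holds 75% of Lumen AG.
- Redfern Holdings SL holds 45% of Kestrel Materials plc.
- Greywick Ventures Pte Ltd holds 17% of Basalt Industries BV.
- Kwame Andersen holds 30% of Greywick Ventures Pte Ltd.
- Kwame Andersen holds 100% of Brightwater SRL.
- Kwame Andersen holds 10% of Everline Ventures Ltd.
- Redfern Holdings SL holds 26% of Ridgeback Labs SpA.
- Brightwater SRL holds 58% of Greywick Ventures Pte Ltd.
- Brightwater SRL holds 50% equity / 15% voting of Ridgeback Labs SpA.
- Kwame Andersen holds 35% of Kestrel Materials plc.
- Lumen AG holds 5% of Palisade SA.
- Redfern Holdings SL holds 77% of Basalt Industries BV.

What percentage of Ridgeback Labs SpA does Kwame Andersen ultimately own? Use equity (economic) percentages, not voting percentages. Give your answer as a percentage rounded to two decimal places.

Kwame reaches Ridgeback along 3 paths.
Via Redfern: 98% × 26% = 25.48%.
Via Brightwater: 100% × 50% = 50%.
Via Brightwater → Lumen: 100% × 75% × 15% = 11.25%.
Total: 25.48% + 50% + 11.25% = 86.73%.

86.73%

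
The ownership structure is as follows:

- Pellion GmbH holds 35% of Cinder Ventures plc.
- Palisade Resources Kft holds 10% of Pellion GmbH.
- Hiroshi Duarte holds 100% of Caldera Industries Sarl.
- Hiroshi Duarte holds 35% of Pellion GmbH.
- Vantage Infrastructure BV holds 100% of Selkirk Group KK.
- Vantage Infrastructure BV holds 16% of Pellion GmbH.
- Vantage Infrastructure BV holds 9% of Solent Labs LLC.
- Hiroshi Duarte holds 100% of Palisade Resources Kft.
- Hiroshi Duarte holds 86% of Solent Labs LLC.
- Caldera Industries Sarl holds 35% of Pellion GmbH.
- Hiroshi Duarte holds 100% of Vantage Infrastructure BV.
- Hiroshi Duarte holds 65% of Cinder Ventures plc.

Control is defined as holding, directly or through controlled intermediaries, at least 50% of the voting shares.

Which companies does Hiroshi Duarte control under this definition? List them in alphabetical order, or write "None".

Caldera Industries Sarl, Cinder Ventures plc, Palisade Resources Kft, Pellion GmbH, Selkirk Group KK, Solent Labs LLC, Vantage Infrastructure BV

Hiroshi holds 100% of Vantage, so Hiroshi controls Vantage.
Hiroshi holds 100% of Caldera, so Hiroshi controls Caldera.
Hiroshi holds 100% of Palisade, so Hiroshi controls Palisade.
Hiroshi and Caldera and Vantage and Palisade together hold 35% + 35% + 16% + 10% = 96% of Pellion, so Hiroshi controls Pellion.
Hiroshi and Pellion together hold 65% + 35% = 100% of Cinder, so Hiroshi controls Cinder.
Vantage holds 100% of Selkirk, so Hiroshi controls Selkirk.
Vantage and Hiroshi together hold 9% + 86% = 95% of Solent, so Hiroshi controls Solent.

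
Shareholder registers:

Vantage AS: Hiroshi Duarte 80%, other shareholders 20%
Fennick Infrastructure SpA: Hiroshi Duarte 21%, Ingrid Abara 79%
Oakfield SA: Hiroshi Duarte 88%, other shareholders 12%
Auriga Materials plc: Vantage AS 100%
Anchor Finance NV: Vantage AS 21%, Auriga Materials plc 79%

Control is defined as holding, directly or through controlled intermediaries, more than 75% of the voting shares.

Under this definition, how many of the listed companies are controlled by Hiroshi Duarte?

4

Hiroshi holds 80% of Vantage, so Hiroshi controls Vantage.
Hiroshi holds 88% of Oakfield, so Hiroshi controls Oakfield.
Vantage holds 100% of Auriga, so Hiroshi controls Auriga.
Vantage and Auriga together hold 21% + 79% = 100% of Anchor, so Hiroshi controls Anchor.
No other company's threshold is met.
Hiroshi controls 4 companies.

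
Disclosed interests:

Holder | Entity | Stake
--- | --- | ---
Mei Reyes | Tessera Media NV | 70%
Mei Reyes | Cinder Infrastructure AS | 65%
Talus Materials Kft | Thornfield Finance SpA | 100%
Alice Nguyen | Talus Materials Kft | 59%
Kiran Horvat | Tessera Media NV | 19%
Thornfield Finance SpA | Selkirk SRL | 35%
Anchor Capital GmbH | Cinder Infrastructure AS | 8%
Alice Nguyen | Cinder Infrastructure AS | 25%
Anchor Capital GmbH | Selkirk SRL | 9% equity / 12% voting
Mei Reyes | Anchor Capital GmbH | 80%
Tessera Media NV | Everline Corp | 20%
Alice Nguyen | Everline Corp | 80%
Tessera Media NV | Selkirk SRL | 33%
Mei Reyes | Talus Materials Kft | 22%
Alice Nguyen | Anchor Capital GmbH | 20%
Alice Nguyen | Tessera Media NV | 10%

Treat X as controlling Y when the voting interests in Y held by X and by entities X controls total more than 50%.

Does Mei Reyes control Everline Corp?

No

Mei holds 80% of Anchor, so Mei controls Anchor.
Mei holds 70% of Tessera, so Mei controls Tessera.
Anchor and Mei together hold 8% + 65% = 73% of Cinder, so Mei controls Cinder.
In Everline, Mei's side holds only 20%, not > 50%.
So Mei does not control Everline.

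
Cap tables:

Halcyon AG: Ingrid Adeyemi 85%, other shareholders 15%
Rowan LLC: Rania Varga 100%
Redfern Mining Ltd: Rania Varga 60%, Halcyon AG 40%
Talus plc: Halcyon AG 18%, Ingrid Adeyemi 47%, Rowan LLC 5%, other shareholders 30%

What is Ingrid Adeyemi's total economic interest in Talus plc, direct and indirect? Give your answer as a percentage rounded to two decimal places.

62.30%

Ingrid reaches Talus along 2 paths.
Via Halcyon: 85% × 18% = 15.3%.
Direct stake: 47% = 47%.
Total: 15.3% + 47% = 62.3%.
Rounded: 62.30%.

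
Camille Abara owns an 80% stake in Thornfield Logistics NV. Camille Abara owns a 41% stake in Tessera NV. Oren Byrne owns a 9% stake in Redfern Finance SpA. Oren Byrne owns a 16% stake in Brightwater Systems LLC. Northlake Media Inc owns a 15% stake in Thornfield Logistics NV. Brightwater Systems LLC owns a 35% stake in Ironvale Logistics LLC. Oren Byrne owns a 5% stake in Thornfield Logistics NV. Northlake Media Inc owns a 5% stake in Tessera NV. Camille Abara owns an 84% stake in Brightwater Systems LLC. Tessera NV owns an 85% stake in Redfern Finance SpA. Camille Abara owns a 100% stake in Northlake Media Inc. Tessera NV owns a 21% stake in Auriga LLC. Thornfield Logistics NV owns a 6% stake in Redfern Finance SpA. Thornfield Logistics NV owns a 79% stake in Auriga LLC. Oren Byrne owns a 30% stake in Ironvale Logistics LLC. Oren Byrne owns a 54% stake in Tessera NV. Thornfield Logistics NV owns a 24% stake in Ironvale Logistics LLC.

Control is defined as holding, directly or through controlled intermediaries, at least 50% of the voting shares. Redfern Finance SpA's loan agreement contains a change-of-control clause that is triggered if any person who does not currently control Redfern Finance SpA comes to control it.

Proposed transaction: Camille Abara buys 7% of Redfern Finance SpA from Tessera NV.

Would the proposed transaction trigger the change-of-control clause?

No

The purchase adds only to Camille's holdings (Tessera's stake shrinks), so Camille is the only person who could newly come to control Redfern.
Camille holds 100% of Northlake, so Camille controls Northlake.
Camille holds 84% of Brightwater, so Camille controls Brightwater.
Northlake and Camille together hold 15% + 80% = 95% of Thornfield, so Camille controls Thornfield.
Thornfield and Brightwater together hold 24% + 35% = 59% of Ironvale, so Camille controls Ironvale.
Thornfield holds 79% of Auriga, so Camille controls Auriga.
In Redfern, Camille's side holds only 6%, not ≥ 50%.
So before the transaction, Camille does not control Redfern.
After the purchase, Camille holds 7% of Redfern directly, and Tessera's stake falls to 78%.
After the transaction, Camille's side holds 6% + 7% = 13% of Redfern, not ≥ 50%, so Camille still does not control Redfern.
No new person acquires control, so the clause is not triggered.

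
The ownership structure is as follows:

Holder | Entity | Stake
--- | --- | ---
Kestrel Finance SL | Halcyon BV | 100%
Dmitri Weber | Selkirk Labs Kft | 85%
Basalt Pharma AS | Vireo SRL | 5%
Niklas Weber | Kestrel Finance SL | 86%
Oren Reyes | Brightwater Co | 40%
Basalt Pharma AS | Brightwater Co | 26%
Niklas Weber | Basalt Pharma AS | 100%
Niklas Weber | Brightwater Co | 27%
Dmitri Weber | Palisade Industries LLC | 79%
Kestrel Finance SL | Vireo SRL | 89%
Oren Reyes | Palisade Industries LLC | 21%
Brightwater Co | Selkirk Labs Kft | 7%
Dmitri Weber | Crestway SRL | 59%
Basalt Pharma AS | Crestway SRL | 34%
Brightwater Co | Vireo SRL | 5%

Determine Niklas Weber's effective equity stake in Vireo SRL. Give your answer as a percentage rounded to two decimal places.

84.19%

Niklas reaches Vireo along 4 paths.
Via Kestrel: 86% × 89% = 76.54%.
Via Brightwater: 27% × 5% = 1.35%.
Via Basalt → Brightwater: 100% × 26% × 5% = 1.3%.
Via Basalt: 100% × 5% = 5%.
Total: 76.54% + 1.35% + 1.3% + 5% = 84.19%.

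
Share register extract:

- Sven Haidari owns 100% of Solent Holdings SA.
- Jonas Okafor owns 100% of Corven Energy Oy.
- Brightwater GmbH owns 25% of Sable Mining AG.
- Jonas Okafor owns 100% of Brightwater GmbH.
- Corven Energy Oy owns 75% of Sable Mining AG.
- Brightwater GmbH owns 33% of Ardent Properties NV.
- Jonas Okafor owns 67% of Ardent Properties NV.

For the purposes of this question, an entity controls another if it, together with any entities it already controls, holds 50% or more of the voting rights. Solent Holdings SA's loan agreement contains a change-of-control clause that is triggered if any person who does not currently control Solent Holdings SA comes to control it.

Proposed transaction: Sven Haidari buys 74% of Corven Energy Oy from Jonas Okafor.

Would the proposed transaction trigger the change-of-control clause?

No

The purchase adds only to Sven's holdings (Jonas's stake shrinks), so Sven is the only person who could newly come to control Solent.
Sven holds 100% of Solent, so Sven controls Solent.
So Sven already controls Solent before the transaction.
After the purchase, Sven holds 74% of Corven directly, and Jonas's stake falls to 26%.
Sven controlled Solent already, so this is not a new person acquiring control; every other person's position is unchanged or reduced.
No new person acquires control, so the clause is not triggered.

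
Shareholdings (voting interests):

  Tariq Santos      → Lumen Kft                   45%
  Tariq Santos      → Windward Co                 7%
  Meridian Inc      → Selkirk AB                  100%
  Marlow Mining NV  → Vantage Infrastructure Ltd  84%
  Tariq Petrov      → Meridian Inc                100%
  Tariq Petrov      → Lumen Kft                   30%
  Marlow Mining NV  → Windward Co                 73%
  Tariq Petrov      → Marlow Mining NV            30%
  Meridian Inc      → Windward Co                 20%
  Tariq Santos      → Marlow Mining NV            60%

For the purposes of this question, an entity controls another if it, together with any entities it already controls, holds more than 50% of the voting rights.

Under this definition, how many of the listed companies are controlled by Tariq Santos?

Tariq Santos holds 60% of Marlow, so Tariq Santos controls Marlow.
Marlow and Tariq Santos together hold 73% + 7% = 80% of Windward, so Tariq Santos controls Windward.
Marlow holds 84% of Vantage, so Tariq Santos controls Vantage.
No other company's threshold is met.
Tariq Santos controls 3 companies.

3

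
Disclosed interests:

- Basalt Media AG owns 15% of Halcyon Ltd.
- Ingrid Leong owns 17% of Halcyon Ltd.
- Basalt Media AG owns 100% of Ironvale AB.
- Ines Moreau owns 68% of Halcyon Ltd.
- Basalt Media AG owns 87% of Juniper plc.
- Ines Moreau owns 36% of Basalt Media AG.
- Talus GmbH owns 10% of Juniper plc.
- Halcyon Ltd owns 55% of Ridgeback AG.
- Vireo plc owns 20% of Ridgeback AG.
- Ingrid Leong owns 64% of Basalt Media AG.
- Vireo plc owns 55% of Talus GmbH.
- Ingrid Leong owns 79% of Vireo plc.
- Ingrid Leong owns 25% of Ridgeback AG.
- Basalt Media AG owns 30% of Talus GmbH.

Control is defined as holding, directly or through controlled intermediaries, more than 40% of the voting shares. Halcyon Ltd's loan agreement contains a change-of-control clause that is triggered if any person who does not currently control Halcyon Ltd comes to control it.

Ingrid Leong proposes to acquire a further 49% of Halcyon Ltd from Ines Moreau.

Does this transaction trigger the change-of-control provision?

Yes

The purchase adds only to Ingrid's holdings (Ines's stake shrinks), so Ingrid is the only person who could newly come to control Halcyon.
Ingrid holds 79% of Vireo, so Ingrid controls Vireo.
Ingrid holds 64% of Basalt, so Ingrid controls Basalt.
Basalt holds 100% of Ironvale, so Ingrid controls Ironvale.
Basalt and Vireo together hold 30% + 55% = 85% of Talus, so Ingrid controls Talus.
Vireo and Ingrid together hold 20% + 25% = 45% of Ridgeback, so Ingrid controls Ridgeback.
Basalt and Talus together hold 87% + 10% = 97% of Juniper, so Ingrid controls Juniper.
In Halcyon, Ingrid's side holds only 15% + 17% = 32%, not > 40%.
So before the transaction, Ingrid does not control Halcyon.
After the purchase, Ingrid's direct stake in Halcyon rises to 17% + 49% = 66%, and Ines's stake falls to 19%.
Basalt and Ingrid together hold 15% + 66% = 81% of Halcyon, so Ingrid controls Halcyon.
Ingrid did not control Halcyon before and does after, so the clause is triggered.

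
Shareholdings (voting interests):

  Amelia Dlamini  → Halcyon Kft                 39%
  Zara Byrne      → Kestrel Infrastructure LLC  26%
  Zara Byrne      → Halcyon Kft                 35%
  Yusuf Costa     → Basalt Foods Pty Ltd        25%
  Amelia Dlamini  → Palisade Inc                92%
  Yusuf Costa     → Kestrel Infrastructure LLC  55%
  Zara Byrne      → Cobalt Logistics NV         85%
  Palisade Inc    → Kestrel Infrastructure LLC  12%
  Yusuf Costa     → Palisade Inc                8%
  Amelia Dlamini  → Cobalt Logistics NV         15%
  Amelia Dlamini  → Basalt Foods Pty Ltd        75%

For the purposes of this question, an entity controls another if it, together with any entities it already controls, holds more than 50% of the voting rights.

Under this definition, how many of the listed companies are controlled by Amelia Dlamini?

Amelia holds 92% of Palisade, so Amelia controls Palisade.
Amelia holds 75% of Basalt, so Amelia controls Basalt.
No other company's threshold is met.
Amelia controls 2 companies.

2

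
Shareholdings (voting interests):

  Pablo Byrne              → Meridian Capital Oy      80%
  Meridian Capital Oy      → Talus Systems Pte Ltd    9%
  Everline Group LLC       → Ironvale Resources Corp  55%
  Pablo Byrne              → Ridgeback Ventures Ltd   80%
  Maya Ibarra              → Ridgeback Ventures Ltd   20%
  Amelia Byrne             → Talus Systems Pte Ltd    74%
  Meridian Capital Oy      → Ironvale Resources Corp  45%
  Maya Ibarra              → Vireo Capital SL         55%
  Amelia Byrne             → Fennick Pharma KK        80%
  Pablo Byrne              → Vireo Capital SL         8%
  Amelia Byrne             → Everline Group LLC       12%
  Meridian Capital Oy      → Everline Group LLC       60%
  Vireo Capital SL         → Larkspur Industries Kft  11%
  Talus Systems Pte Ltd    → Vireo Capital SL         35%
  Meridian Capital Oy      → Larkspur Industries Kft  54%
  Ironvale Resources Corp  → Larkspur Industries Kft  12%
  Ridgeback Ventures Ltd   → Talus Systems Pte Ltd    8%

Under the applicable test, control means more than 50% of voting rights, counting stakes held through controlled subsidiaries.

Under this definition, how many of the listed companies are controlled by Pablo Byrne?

5

Pablo holds 80% of Ridgeback, so Pablo controls Ridgeback.
Pablo holds 80% of Meridian, so Pablo controls Meridian.
Meridian holds 60% of Everline, so Pablo controls Everline.
Meridian and Everline together hold 45% + 55% = 100% of Ironvale, so Pablo controls Ironvale.
Ironvale and Meridian together hold 12% + 54% = 66% of Larkspur, so Pablo controls Larkspur.
No other company's threshold is met.
Pablo controls 5 companies.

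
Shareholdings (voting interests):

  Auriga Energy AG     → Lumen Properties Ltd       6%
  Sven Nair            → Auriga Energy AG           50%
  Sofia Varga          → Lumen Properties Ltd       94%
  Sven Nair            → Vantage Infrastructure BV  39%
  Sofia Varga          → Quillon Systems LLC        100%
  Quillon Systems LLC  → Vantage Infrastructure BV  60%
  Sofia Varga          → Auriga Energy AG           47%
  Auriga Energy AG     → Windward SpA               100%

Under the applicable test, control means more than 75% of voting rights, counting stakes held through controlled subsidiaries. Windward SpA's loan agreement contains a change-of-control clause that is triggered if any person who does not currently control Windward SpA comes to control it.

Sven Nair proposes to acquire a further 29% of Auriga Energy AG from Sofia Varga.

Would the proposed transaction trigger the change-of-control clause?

Yes

The purchase adds only to Sven's holdings (Sofia's stake shrinks), so Sven is the only person who could newly come to control Windward.
Sven's largest direct stake is 50% in Auriga, which does not meet the threshold, so Sven controls no company.
Neither Sven nor any entity Sven controls holds any voting interest in Windward.
So before the transaction, Sven does not control Windward.
After the purchase, Sven's direct stake in Auriga rises to 50% + 29% = 79%, and Sofia's stake falls to 18%.
Sven holds 79% of Auriga, so Sven controls Auriga.
Auriga holds 100% of Windward, so Sven controls Windward.
Sven did not control Windward before and does after, so the clause is triggered.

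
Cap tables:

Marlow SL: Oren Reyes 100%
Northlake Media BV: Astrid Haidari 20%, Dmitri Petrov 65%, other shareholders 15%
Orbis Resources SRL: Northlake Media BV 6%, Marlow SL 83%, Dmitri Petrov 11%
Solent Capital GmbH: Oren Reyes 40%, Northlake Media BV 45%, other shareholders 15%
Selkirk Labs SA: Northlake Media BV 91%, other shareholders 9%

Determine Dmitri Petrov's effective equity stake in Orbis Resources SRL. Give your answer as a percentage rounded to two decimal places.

Dmitri reaches Orbis along 2 paths.
Via Northlake: 65% × 6% = 3.9%.
Direct stake: 11% = 11%.
Total: 3.9% + 11% = 14.9%.
Rounded: 14.90%.

14.90%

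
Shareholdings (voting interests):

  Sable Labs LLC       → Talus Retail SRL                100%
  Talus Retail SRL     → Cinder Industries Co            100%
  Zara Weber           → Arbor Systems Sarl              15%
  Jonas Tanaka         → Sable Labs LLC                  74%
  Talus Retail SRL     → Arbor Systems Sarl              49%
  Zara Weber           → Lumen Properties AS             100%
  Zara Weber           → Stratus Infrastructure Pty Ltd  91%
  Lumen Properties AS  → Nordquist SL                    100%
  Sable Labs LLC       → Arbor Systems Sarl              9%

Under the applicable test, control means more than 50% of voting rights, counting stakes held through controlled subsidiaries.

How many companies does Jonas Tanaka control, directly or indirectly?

4

Jonas holds 74% of Sable, so Jonas controls Sable.
Sable holds 100% of Talus, so Jonas controls Talus.
Sable and Talus together hold 9% + 49% = 58% of Arbor, so Jonas controls Arbor.
Talus holds 100% of Cinder, so Jonas controls Cinder.
No other company's threshold is met.
Jonas controls 4 companies.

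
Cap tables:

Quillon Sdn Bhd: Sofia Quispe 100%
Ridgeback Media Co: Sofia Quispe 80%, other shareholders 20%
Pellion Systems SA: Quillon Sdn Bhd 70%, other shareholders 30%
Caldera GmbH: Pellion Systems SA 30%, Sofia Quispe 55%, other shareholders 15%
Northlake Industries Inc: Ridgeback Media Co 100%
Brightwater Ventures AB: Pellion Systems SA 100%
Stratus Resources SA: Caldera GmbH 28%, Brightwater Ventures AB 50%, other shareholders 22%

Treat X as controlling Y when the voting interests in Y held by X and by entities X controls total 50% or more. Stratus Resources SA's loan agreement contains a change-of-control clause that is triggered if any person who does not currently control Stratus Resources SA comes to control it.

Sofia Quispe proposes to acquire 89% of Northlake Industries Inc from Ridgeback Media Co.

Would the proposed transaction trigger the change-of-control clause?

No

The purchase adds only to Sofia's holdings (Ridgeback's stake shrinks), so Sofia is the only person who could newly come to control Stratus.
Sofia holds 100% of Quillon, so Sofia controls Quillon.
Quillon holds 70% of Pellion, so Sofia controls Pellion.
Pellion and Sofia together hold 30% + 55% = 85% of Caldera, so Sofia controls Caldera.
Pellion holds 100% of Brightwater, so Sofia controls Brightwater.
Caldera and Brightwater together hold 28% + 50% = 78% of Stratus, so Sofia controls Stratus.
So Sofia already controls Stratus before the transaction.
After the purchase, Sofia holds 89% of Northlake directly, and Ridgeback's stake falls to 11%.
Sofia controlled Stratus already, so this is not a new person acquiring control; every other person's position is unchanged or reduced.
No new person acquires control, so the clause is not triggered.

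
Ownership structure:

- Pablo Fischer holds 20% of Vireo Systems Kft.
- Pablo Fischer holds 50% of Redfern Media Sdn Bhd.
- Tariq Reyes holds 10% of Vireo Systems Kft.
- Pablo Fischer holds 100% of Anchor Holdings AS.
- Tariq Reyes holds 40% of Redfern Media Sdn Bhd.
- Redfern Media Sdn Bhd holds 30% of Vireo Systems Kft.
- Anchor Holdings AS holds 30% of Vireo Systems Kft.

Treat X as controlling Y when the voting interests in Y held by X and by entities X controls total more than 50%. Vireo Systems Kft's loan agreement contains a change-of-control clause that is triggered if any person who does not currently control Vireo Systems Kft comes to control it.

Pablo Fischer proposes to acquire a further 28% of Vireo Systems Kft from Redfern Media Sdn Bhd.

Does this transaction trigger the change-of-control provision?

The purchase adds only to Pablo's holdings (Redfern's stake shrinks), so Pablo is the only person who could newly come to control Vireo.
Pablo holds 100% of Anchor, so Pablo controls Anchor.
In Vireo, Pablo's side holds only 30% + 20% = 50%, not > 50%.
So before the transaction, Pablo does not control Vireo.
After the purchase, Pablo's direct stake in Vireo rises to 20% + 28% = 48%, and Redfern's stake falls to 2%.
Anchor and Pablo together hold 30% + 48% = 78% of Vireo, so Pablo controls Vireo.
Pablo did not control Vireo before and does after, so the clause is triggered.

Yes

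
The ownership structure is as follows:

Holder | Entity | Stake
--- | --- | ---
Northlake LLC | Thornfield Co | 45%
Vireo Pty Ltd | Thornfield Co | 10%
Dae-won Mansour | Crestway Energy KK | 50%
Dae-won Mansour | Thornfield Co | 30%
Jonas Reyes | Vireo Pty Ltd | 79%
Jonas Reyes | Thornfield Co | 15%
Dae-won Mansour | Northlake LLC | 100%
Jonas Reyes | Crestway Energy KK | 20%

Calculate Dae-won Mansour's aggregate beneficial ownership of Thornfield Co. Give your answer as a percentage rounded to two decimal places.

Dae-won reaches Thornfield along 2 paths.
Direct stake: 30% = 30%.
Via Northlake: 100% × 45% = 45%.
Total: 30% + 45% = 75%.
Rounded: 75.00%.

75.00%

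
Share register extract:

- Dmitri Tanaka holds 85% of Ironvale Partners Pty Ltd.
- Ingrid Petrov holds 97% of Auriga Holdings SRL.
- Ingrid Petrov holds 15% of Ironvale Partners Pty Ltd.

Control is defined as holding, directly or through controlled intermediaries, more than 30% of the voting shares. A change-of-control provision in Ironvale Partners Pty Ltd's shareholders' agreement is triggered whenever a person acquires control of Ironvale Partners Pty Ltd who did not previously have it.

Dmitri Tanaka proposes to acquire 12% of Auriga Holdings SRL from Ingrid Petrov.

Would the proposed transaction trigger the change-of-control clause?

The purchase adds only to Dmitri's holdings (Ingrid's stake shrinks), so Dmitri is the only person who could newly come to control Ironvale.
Dmitri holds 85% of Ironvale, so Dmitri controls Ironvale.
So Dmitri already controls Ironvale before the transaction.
After the purchase, Dmitri holds 12% of Auriga directly, and Ingrid's stake falls to 85%.
Dmitri controlled Ironvale already, so this is not a new person acquiring control; every other person's position is unchanged or reduced.
No new person acquires control, so the clause is not triggered.

No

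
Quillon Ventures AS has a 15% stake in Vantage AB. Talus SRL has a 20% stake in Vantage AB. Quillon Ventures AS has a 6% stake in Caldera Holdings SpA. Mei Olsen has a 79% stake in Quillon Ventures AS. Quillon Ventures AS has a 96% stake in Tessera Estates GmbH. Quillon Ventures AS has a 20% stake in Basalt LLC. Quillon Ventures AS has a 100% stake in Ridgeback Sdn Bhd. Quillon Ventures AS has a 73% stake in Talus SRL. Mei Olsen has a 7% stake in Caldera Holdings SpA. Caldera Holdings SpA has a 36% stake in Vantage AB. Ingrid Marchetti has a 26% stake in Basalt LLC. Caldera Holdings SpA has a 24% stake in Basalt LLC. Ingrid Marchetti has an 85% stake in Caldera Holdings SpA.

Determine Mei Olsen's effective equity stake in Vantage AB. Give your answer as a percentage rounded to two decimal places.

Mei reaches Vantage along 4 paths.
Via Quillon → Talus: 79% × 73% × 20% = 11.534%.
Via Quillon: 79% × 15% = 11.85%.
Via Caldera: 7% × 36% = 2.52%.
Via Quillon → Caldera: 79% × 6% × 36% = 1.7064%.
Total: 11.534% + 11.85% + 2.52% + 1.7064% = 27.6104%.
Rounded: 27.61%.

27.61%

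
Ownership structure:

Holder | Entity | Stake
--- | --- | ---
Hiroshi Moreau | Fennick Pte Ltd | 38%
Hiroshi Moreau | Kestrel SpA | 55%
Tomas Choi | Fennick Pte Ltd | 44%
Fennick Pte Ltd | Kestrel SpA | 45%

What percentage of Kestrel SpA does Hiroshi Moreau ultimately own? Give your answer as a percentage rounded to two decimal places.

72.10%

Hiroshi reaches Kestrel along 2 paths.
Via Fennick: 38% × 45% = 17.1%.
Direct stake: 55% = 55%.
Total: 17.1% + 55% = 72.1%.
Rounded: 72.10%.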